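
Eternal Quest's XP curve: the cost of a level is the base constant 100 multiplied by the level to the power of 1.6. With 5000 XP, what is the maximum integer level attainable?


XP = 100 * level^1.6, so level = (XP / 100)^(1/1.6)
= (5000 / 100)^(1/1.6)
= 50.0^0.625
= 11.5307
Floor: level = 11

level 11


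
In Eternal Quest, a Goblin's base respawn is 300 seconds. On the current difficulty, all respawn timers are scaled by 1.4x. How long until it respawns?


Respawn time = base * multiplier
= 300 * 1.4
= 420.0 seconds

420.0 seconds


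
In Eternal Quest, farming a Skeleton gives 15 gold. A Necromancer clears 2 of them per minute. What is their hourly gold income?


Gold per minute = 15 * 2 = 30
Gold per hour = 30 * 60 = 1800

1800 gold/hour


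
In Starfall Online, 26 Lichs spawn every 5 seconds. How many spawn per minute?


Spawns per minute = count * (60 / interval)
= 26 * (60 / 5)
= 26 * 12.0
= 312.0

312.0 per minute


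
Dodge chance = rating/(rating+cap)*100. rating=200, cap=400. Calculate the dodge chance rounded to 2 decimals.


dodge% = 200 / (200 + 400) * 100
= 200 / 600 * 100
= 0.333333 * 100
= 33.33%

33.33%


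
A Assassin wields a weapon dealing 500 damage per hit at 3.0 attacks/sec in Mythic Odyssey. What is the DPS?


DPS = damage * attack_speed
= 500 * 3.0
= 1500.0

1500.0 DPS


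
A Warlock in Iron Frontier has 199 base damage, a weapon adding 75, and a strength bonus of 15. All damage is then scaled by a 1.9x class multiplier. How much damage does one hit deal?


Sum base + weapon + str = 199 + 75 + 15 = 289
Multiply by 1.9:
289 * 1.9 = 549.1

549.1 damage


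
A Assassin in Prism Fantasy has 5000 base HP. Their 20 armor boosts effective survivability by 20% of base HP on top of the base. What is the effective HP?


EHP = 5000 * (1 + 20/100)
= 5000 * (1 + 0.2)
= 5000 * 1.2
= 6000.0

6000.0 EHP


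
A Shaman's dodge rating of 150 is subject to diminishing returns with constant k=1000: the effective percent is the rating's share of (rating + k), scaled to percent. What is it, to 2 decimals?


effective% = rating / (rating + k) * 100
= 150 / (150 + 1000) * 100
= 150 / 1150 * 100
= 0.130435 * 100
= 13.04%

13.04%


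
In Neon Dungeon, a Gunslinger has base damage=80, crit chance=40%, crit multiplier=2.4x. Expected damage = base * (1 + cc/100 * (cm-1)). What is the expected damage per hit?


E[dmg] = base * (1 + crit_chance * (crit_mult - 1))
cc as decimal = 40/100 = 0.4
cm - 1 = 2.4 - 1 = 1.4
Bonus factor = 0.4 * 1.4 = 0.56
Total multiplier = 1 + 0.56 = 1.56
Expected damage = 80 * 1.56 = 124.80

124.80 damage


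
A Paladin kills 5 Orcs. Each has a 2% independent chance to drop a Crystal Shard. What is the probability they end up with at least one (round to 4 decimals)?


P(at least one) = 1 - P(none) = 1 - (1-p)^n
p = 2/100 = 0.02
1 - p = 0.98
(1 - p)^5 = 0.98^5 = 0.903921
P(at least one) = 1 - 0.903921 = 0.0961

0.0961


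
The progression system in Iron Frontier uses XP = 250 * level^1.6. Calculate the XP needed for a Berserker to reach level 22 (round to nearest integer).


XP = 250 * level^1.6
Substitute level = 22:
XP = 250 * 22^1.6
= 250 * 140.5647
= 35141

35141 XP


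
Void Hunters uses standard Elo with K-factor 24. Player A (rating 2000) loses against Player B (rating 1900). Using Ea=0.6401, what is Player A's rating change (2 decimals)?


Elo update: delta = K * (S - Ea), where S = 0 (loses)
S - Ea = 0 - 0.6401 = -0.6401
Rating change = 24 * -0.6401
= -15.36

-15.36 rating points


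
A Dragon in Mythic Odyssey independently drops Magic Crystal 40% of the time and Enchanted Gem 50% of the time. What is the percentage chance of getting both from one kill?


For independent events, P(both) = P(A) * P(B)
= 40% * 50%
= 2000 / 100 %
= 20.0%

20.0%


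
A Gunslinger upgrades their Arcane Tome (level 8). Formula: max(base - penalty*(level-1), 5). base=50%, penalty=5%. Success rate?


raw_rate = 50 - 5 * (8 - 1)
= 50 - 5 * 7
= 50 - 35
= 15
Apply floor: max(15, 5) = 15%

15%


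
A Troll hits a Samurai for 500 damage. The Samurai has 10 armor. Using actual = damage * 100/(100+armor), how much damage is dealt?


actual = 500 * 100 / (100 + 10)
= 500 * 100 / 110
= 50000 / 110
= 454.55

454.55 damage


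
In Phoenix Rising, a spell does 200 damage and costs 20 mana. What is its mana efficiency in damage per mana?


Efficiency = damage / mana
= 200 / 20
= 10.00

10.00 dmg/mana


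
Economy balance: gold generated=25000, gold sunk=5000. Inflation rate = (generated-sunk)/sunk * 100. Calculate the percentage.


Net gold = 25000 - 5000 = 20000
Inflation rate = net / sunk * 100 = 20000 / 5000 * 100
= 4.0 * 100
= 400.00%

400.00%


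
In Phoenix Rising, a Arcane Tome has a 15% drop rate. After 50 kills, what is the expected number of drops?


Expected drops = kills * (drop_rate / 100)
= 50 * (15 / 100)
= 50 * 0.15
= 7.5

7.5 drops


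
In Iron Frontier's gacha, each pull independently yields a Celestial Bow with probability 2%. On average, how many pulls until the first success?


Expected pulls for a geometric distribution = 1/p = 100 / rate%
= 100 / 2
= 50.0

50.0 pulls


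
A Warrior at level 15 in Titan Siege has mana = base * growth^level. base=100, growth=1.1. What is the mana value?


value = base * growth^level
= 100 * 1.1^15
= 100 * 4.177248
= 417.72

417.72 mana


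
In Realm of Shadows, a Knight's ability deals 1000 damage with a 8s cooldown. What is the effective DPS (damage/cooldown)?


DPS = damage / cooldown
= 1000 / 8
= 125.00

125.00 DPS


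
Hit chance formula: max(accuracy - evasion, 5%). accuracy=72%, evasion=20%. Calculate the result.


accuracy - evasion = 72 - 20 = 52
Apply floor: max(52, 5) = 52
Hit chance = 52%

52%


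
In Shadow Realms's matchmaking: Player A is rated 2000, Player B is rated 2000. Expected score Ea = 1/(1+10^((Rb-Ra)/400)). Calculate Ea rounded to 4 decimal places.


Elo expected score: Ea = 1/(1 + 10^((Rb-Ra)/400))
Rb - Ra = 2000 - 2000 = 0
(Rb-Ra)/400 = 0/400 = 0.0
10^0.0 = 1.0
Ea = 1/(1 + 1.0) = 1/2.0 = 0.5000

0.5000


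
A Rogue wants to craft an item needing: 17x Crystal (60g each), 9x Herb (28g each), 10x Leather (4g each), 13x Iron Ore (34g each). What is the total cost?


Cost breakdown:
  Crystal: 17 * 60 = 1020
  Herb: 9 * 28 = 252
  Leather: 10 * 4 = 40
  Iron Ore: 13 * 34 = 442
Total = 1020 + 252 + 40 + 442 = 1754

1754 gold


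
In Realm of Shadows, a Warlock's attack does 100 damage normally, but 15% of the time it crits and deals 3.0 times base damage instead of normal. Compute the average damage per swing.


E[dmg] = base * (1 + crit_chance * (crit_mult - 1))
cc as decimal = 15/100 = 0.15
cm - 1 = 3.0 - 1 = 2.0
Bonus factor = 0.15 * 2.0 = 0.3
Total multiplier = 1 + 0.3 = 1.3
Expected damage = 100 * 1.3 = 130.00

130.00 damage


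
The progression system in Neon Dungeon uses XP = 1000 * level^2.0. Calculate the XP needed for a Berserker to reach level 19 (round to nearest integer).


XP = 1000 * level^2.0
Substitute level = 19:
XP = 1000 * 19^2.0
= 1000 * 361.0
= 361000

361000 XP


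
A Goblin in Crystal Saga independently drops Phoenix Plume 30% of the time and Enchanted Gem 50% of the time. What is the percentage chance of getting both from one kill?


For independent events, P(both) = P(A) * P(B)
= 30% * 50%
= 1500 / 100 %
= 15.0%

15.0%


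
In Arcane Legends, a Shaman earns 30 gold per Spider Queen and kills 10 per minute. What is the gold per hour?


Gold per minute = 30 * 10 = 300
Gold per hour = 300 * 60 = 18000

18000 gold/hour


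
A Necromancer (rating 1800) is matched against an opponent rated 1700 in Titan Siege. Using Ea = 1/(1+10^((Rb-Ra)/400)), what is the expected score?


Elo expected score: Ea = 1/(1 + 10^((Rb-Ra)/400))
Rb - Ra = 1700 - 1800 = -100
(Rb-Ra)/400 = -100/400 = -0.25
10^-0.25 = 0.562341
Ea = 1/(1 + 0.562341) = 1/1.562341 = 0.6401

0.6401


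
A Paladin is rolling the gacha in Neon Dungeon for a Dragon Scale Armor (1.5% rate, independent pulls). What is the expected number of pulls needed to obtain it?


Expected pulls for a geometric distribution = 1/p = 100 / rate%
= 100 / 1.5
= 66.67

66.67 pulls


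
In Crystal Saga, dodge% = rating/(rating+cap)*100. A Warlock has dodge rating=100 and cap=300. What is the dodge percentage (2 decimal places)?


dodge% = 100 / (100 + 300) * 100
= 100 / 400 * 100
= 0.25 * 100
= 25.00%

25.00%


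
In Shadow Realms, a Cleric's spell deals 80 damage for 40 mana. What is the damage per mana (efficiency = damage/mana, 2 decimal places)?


Efficiency = damage / mana
= 80 / 40
= 2.00

2.00 dmg/mana


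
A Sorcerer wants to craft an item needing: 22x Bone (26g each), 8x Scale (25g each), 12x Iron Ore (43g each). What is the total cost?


Cost breakdown:
  Bone: 22 * 26 = 572
  Scale: 8 * 25 = 200
  Iron Ore: 12 * 43 = 516
Total = 572 + 200 + 516 = 1288

1288 gold


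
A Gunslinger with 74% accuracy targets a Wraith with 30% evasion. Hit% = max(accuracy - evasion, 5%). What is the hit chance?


accuracy - evasion = 74 - 30 = 44
Apply floor: max(44, 5) = 44
Hit chance = 44%

44%


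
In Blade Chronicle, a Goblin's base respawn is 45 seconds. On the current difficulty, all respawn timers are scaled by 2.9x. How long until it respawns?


Respawn time = base * multiplier
= 45 * 2.9
= 130.5 seconds

130.5 seconds


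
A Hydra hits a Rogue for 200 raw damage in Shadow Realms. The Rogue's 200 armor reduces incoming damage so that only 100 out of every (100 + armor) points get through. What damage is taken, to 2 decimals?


actual = 200 * 100 / (100 + 200)
= 200 * 100 / 300
= 20000 / 300
= 66.67

66.67 damage


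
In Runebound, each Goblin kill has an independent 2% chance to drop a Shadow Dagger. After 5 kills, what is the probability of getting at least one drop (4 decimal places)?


P(at least one) = 1 - P(none) = 1 - (1-p)^n
p = 2/100 = 0.02
1 - p = 0.98
(1 - p)^5 = 0.98^5 = 0.903921
P(at least one) = 1 - 0.903921 = 0.0961

0.0961


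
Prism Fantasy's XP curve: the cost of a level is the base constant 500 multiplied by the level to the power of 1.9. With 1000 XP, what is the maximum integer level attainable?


XP = 500 * level^1.9, so level = (XP / 500)^(1/1.9)
= (1000 / 500)^(1/1.9)
= 2.0^0.5263
= 1.4402
Floor: level = 1

level 1


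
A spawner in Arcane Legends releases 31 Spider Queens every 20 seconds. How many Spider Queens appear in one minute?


Spawns per minute = count * (60 / interval)
= 31 * (60 / 20)
= 31 * 3.0
= 93.0

93.0 per minute


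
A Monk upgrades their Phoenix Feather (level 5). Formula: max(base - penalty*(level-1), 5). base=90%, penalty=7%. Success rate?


raw_rate = 90 - 7 * (5 - 1)
= 90 - 7 * 4
= 90 - 28
= 62
Apply floor: max(62, 5) = 62%

62%


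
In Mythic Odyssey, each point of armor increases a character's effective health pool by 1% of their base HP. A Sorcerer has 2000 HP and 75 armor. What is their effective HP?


EHP = 2000 * (1 + 75/100)
= 2000 * (1 + 0.75)
= 2000 * 1.75
= 3500.0

3500.0 EHP


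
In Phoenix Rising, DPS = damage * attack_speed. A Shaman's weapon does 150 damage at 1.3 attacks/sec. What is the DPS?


DPS = damage * attack_speed
= 150 * 1.3
= 195.0

195.0 DPS


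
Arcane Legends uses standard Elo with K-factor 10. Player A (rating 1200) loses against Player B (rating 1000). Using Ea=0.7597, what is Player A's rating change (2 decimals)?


Elo update: delta = K * (S - Ea), where S = 0 (loses)
S - Ea = 0 - 0.7597 = -0.7597
Rating change = 10 * -0.7597
= -7.60

-7.60 rating points


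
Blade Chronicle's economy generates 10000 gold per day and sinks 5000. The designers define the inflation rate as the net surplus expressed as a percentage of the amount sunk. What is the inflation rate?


Net gold = 10000 - 5000 = 5000
Inflation rate = net / sunk * 100 = 5000 / 5000 * 100
= 1.0 * 100
= 100.00%

100.00%


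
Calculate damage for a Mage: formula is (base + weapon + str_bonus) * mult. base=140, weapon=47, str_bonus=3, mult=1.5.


Sum base + weapon + str = 140 + 47 + 3 = 190
Multiply by 1.5:
190 * 1.5 = 285.0

285.0 damage


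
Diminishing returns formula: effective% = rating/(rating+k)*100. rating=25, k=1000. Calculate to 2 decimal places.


effective% = rating / (rating + k) * 100
= 25 / (25 + 1000) * 100
= 25 / 1025 * 100
= 0.02439 * 100
= 2.44%

2.44%


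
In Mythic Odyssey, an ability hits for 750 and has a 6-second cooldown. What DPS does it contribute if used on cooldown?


DPS = damage / cooldown
= 750 / 6
= 125.00

125.00 DPS


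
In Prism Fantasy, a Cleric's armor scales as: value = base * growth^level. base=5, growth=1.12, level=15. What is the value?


value = base * growth^level
= 5 * 1.12^15
= 5 * 5.473566
= 27.37

27.37 armor


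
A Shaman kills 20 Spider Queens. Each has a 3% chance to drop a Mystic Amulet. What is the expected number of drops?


Expected drops = kills * (drop_rate / 100)
= 20 * (3 / 100)
= 20 * 0.03
= 0.6

0.6 drops


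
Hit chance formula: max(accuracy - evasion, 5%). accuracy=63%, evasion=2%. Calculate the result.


accuracy - evasion = 63 - 2 = 61
Apply floor: max(61, 5) = 61
Hit chance = 61%

61%


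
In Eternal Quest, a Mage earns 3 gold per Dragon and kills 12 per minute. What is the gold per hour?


Gold per minute = 3 * 12 = 36
Gold per hour = 36 * 60 = 2160

2160 gold/hour


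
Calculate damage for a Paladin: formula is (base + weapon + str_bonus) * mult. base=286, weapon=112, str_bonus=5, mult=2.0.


Sum base + weapon + str = 286 + 112 + 5 = 403
Multiply by 2.0:
403 * 2.0 = 806.0

806.0 damage


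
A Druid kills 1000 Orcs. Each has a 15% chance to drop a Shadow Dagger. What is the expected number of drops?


Expected drops = kills * (drop_rate / 100)
= 1000 * (15 / 100)
= 1000 * 0.15
= 150.0

150.0 drops


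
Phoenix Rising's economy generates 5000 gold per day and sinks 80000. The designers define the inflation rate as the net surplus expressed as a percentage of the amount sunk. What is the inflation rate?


Net gold = 5000 - 80000 = -75000
Inflation rate = net / sunk * 100 = -75000 / 80000 * 100
= -0.9375 * 100
= -93.75%

-93.75%


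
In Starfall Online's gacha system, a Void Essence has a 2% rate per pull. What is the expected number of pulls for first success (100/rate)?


Expected pulls for a geometric distribution = 1/p = 100 / rate%
= 100 / 2
= 50.0

50.0 pulls


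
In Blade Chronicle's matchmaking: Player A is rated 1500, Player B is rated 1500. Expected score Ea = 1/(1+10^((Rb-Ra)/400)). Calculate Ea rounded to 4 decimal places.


Elo expected score: Ea = 1/(1 + 10^((Rb-Ra)/400))
Rb - Ra = 1500 - 1500 = 0
(Rb-Ra)/400 = 0/400 = 0.0
10^0.0 = 1.0
Ea = 1/(1 + 1.0) = 1/2.0 = 0.5000

0.5000


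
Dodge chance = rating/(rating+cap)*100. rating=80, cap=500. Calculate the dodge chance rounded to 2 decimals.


dodge% = 80 / (80 + 500) * 100
= 80 / 580 * 100
= 0.137931 * 100
= 13.79%

13.79%


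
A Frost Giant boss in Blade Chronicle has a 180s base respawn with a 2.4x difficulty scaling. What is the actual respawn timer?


Respawn time = base * multiplier
= 180 * 2.4
= 432.0 seconds

432.0 seconds


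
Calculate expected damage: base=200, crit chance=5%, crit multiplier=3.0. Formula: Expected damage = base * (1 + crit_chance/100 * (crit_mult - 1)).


E[dmg] = base * (1 + crit_chance * (crit_mult - 1))
cc as decimal = 5/100 = 0.05
cm - 1 = 3.0 - 1 = 2.0
Bonus factor = 0.05 * 2.0 = 0.1
Total multiplier = 1 + 0.1 = 1.1
Expected damage = 200 * 1.1 = 220.00

220.00 damage


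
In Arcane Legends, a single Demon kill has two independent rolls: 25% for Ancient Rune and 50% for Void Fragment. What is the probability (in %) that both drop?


For independent events, P(both) = P(A) * P(B)
= 25% * 50%
= 1250 / 100 %
= 12.5%

12.5%


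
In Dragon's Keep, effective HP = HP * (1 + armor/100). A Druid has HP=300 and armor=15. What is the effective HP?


EHP = 300 * (1 + 15/100)
= 300 * (1 + 0.15)
= 300 * 1.15
= 345.0

345.0 EHP


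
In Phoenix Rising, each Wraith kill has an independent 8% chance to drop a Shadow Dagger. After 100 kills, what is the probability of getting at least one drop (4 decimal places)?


P(at least one) = 1 - P(none) = 1 - (1-p)^n
p = 8/100 = 0.08
1 - p = 0.92
(1 - p)^100 = 0.92^100 = 0.000239
P(at least one) = 1 - 0.000239 = 0.9998

0.9998


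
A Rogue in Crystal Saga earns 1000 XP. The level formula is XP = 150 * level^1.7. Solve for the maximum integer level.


XP = 150 * level^1.7, so level = (XP / 150)^(1/1.7)
= (1000 / 150)^(1/1.7)
= 6.6667^0.5882
= 3.0525
Floor: level = 3

level 3


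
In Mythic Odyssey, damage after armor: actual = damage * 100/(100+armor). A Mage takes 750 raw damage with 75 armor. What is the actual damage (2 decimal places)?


actual = 750 * 100 / (100 + 75)
= 750 * 100 / 175
= 75000 / 175
= 428.57

428.57 damage


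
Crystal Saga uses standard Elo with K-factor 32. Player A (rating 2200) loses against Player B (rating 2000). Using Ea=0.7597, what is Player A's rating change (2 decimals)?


Elo update: delta = K * (S - Ea), where S = 0 (loses)
S - Ea = 0 - 0.7597 = -0.7597
Rating change = 32 * -0.7597
= -24.31

-24.31 rating points


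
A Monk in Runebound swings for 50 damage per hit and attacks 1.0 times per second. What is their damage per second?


DPS = damage * attack_speed
= 50 * 1.0
= 50.0

50.0 DPS


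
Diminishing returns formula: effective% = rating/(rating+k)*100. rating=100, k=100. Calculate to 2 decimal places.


effective% = rating / (rating + k) * 100
= 100 / (100 + 100) * 100
= 100 / 200 * 100
= 0.5 * 100
= 50.00%

50.00%


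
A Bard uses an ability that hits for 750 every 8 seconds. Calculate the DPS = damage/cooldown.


DPS = damage / cooldown
= 750 / 8
= 93.75

93.75 DPS


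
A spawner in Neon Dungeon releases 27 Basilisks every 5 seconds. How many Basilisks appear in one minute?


Spawns per minute = count * (60 / interval)
= 27 * (60 / 5)
= 27 * 12.0
= 324.0

324.0 per minute


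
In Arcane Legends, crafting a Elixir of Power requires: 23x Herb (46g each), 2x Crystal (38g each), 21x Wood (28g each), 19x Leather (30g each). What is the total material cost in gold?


Cost breakdown:
  Herb: 23 * 46 = 1058
  Crystal: 2 * 38 = 76
  Wood: 21 * 28 = 588
  Leather: 19 * 30 = 570
Total = 1058 + 76 + 588 + 570 = 2292

2292 gold


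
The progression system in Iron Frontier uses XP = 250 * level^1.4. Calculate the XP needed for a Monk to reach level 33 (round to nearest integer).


XP = 250 * level^1.4
Substitute level = 33:
XP = 250 * 33^1.4
= 250 * 133.6348
= 33409

33409 XP


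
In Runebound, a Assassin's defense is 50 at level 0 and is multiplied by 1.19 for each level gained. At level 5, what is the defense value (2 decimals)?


value = base * growth^level
= 50 * 1.19^5
= 50 * 2.386354
= 119.32

119.32 defense


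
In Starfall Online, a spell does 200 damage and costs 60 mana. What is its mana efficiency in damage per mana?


Efficiency = damage / mana
= 200 / 60
= 3.33

3.33 dmg/mana


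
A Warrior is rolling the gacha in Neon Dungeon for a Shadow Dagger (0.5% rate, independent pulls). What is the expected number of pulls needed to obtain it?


Expected pulls for a geometric distribution = 1/p = 100 / rate%
= 100 / 0.5
= 200.0

200.0 pulls


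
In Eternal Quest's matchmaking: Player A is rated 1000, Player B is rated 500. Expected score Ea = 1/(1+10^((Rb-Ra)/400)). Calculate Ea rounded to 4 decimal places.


Elo expected score: Ea = 1/(1 + 10^((Rb-Ra)/400))
Rb - Ra = 500 - 1000 = -500
(Rb-Ra)/400 = -500/400 = -1.25
10^-1.25 = 0.056234
Ea = 1/(1 + 0.056234) = 1/1.056234 = 0.9468

0.9468


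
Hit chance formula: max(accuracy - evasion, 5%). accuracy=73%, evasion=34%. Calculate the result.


accuracy - evasion = 73 - 34 = 39
Apply floor: max(39, 5) = 39
Hit chance = 39%

39%


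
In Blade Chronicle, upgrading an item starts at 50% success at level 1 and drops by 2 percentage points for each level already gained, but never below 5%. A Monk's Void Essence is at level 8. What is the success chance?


raw_rate = 50 - 2 * (8 - 1)
= 50 - 2 * 7
= 50 - 14
= 36
Apply floor: max(36, 5) = 36%

36%


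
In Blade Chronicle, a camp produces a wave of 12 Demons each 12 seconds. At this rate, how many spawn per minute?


Spawns per minute = count * (60 / interval)
= 12 * (60 / 12)
= 12 * 5.0
= 60.0

60.0 per minute


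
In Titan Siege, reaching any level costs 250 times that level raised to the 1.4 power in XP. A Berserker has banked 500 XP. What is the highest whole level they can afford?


XP = 250 * level^1.4, so level = (XP / 250)^(1/1.4)
= (500 / 250)^(1/1.4)
= 2.0^0.7143
= 1.6407
Floor: level = 1

level 1


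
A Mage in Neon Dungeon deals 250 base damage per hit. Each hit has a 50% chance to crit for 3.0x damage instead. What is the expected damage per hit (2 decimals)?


E[dmg] = base * (1 + crit_chance * (crit_mult - 1))
cc as decimal = 50/100 = 0.5
cm - 1 = 3.0 - 1 = 2.0
Bonus factor = 0.5 * 2.0 = 1.0
Total multiplier = 1 + 1.0 = 2.0
Expected damage = 250 * 2.0 = 500.00

500.00 damage


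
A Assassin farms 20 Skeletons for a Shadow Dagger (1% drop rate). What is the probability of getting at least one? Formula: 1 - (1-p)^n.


P(at least one) = 1 - P(none) = 1 - (1-p)^n
p = 1/100 = 0.01
1 - p = 0.99
(1 - p)^20 = 0.99^20 = 0.817907
P(at least one) = 1 - 0.817907 = 0.1821

0.1821


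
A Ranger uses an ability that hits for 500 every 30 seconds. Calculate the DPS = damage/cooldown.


DPS = damage / cooldown
= 500 / 30
= 16.67

16.67 DPS


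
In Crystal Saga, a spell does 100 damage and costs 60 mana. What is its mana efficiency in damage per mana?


Efficiency = damage / mana
= 100 / 60
= 1.67

1.67 dmg/mana


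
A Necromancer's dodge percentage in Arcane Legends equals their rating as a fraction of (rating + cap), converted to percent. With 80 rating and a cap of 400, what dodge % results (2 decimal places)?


dodge% = 80 / (80 + 400) * 100
= 80 / 480 * 100
= 0.166667 * 100
= 16.67%

16.67%


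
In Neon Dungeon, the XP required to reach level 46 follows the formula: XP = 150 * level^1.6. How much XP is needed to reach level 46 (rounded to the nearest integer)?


XP = 150 * level^1.6
Substitute level = 46:
XP = 150 * 46^1.6
= 150 * 457.5226
= 68628

68628 XP


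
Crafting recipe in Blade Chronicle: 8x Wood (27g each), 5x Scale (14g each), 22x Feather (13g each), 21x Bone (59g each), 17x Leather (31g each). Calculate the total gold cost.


Cost breakdown:
  Wood: 8 * 27 = 216
  Scale: 5 * 14 = 70
  Feather: 22 * 13 = 286
  Bone: 21 * 59 = 1239
  Leather: 17 * 31 = 527
Total = 216 + 70 + 286 + 1239 + 527 = 2338

2338 gold


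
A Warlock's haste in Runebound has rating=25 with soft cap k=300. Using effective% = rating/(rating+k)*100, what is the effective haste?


effective% = rating / (rating + k) * 100
= 25 / (25 + 300) * 100
= 25 / 325 * 100
= 0.076923 * 100
= 7.69%

7.69%


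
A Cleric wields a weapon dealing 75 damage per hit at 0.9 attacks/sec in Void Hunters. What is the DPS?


DPS = damage * attack_speed
= 75 * 0.9
= 67.5

67.5 DPS


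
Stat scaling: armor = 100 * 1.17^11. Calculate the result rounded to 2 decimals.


value = base * growth^level
= 100 * 1.17^11
= 100 * 5.623989
= 562.40

562.40 armor


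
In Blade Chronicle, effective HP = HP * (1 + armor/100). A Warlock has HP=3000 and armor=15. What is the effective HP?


EHP = 3000 * (1 + 15/100)
= 3000 * (1 + 0.15)
= 3000 * 1.15
= 3450.0

3450.0 EHP


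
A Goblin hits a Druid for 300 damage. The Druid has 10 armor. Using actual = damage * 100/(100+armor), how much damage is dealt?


actual = 300 * 100 / (100 + 10)
= 300 * 100 / 110
= 30000 / 110
= 272.73

272.73 damage


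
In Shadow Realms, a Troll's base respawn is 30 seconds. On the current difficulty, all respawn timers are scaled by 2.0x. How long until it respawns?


Respawn time = base * multiplier
= 30 * 2.0
= 60.0 seconds

60.0 seconds


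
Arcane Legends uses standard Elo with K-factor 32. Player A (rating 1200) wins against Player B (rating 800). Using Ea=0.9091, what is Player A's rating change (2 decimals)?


Elo update: delta = K * (S - Ea), where S = 1 (wins)
S - Ea = 1 - 0.9091 = 0.0909
Rating change = 32 * 0.0909
= 2.91

2.91 rating points


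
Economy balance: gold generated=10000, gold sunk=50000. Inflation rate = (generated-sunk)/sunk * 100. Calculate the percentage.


Net gold = 10000 - 50000 = -40000
Inflation rate = net / sunk * 100 = -40000 / 50000 * 100
= -0.8 * 100
= -80.00%

-80.00%


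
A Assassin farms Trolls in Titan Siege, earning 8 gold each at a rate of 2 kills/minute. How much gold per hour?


Gold per minute = 8 * 2 = 16
Gold per hour = 16 * 60 = 960

960 gold/hour


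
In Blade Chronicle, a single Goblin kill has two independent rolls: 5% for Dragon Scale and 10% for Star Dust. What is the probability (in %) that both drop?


For independent events, P(both) = P(A) * P(B)
= 5% * 10%
= 50 / 100 %
= 0.5%

0.5%


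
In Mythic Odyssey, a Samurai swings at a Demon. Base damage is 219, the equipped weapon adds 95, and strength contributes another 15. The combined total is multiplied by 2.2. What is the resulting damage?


Sum base + weapon + str = 219 + 95 + 15 = 329
Multiply by 2.2:
329 * 2.2 = 723.8

723.8 damage


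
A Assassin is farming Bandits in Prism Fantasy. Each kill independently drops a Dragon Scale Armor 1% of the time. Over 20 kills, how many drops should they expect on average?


Expected drops = kills * (drop_rate / 100)
= 20 * (1 / 100)
= 20 * 0.01
= 0.2

0.2 drops


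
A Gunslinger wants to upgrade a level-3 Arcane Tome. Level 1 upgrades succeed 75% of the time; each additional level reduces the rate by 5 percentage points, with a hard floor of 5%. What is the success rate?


raw_rate = 75 - 5 * (3 - 1)
= 75 - 5 * 2
= 75 - 10
= 65
Apply floor: max(65, 5) = 65%

65%


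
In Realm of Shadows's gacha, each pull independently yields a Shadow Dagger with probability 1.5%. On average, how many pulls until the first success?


Expected pulls for a geometric distribution = 1/p = 100 / rate%
= 100 / 1.5
= 66.67

66.67 pulls


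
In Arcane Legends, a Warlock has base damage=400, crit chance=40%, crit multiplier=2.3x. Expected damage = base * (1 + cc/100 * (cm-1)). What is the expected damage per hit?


E[dmg] = base * (1 + crit_chance * (crit_mult - 1))
cc as decimal = 40/100 = 0.4
cm - 1 = 2.3 - 1 = 1.3
Bonus factor = 0.4 * 1.3 = 0.52
Total multiplier = 1 + 0.52 = 1.52
Expected damage = 400 * 1.52 = 608.00

608.00 damage


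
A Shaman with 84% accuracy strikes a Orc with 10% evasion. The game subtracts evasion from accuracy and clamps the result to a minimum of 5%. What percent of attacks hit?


accuracy - evasion = 84 - 10 = 74
Apply floor: max(74, 5) = 74
Hit chance = 74%

74%


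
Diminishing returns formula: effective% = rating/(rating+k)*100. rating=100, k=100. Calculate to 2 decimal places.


effective% = rating / (rating + k) * 100
= 100 / (100 + 100) * 100
= 100 / 200 * 100
= 0.5 * 100
= 50.00%

50.00%


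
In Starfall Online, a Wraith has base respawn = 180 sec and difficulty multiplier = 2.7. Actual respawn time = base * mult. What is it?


Respawn time = base * multiplier
= 180 * 2.7
= 486.0 seconds

486.0 seconds


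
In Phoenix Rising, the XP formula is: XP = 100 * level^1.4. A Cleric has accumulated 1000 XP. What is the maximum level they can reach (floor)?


XP = 100 * level^1.4, so level = (XP / 100)^(1/1.4)
= (1000 / 100)^(1/1.4)
= 10.0^0.7143
= 5.1795
Floor: level = 5

level 5


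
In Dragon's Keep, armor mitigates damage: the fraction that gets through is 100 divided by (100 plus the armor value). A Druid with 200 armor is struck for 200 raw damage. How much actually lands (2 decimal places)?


actual = 200 * 100 / (100 + 200)
= 200 * 100 / 300
= 20000 / 300
= 66.67

66.67 damage


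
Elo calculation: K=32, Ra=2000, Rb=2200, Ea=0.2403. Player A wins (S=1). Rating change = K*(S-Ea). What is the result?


Elo update: delta = K * (S - Ea), where S = 1 (wins)
S - Ea = 1 - 0.2403 = 0.7597
Rating change = 32 * 0.7597
= 24.31

24.31 rating points


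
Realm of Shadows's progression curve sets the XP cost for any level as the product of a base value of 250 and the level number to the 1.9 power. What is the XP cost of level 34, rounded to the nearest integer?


XP = 250 * level^1.9
Substitute level = 34:
XP = 250 * 34^1.9
= 250 * 812.4749
= 203119

203119 XP


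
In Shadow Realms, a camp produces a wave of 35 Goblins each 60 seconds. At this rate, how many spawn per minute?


Spawns per minute = count * (60 / interval)
= 35 * (60 / 60)
= 35 * 1.0
= 35.0

35.0 per minute


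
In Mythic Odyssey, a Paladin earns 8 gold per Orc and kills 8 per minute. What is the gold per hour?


Gold per minute = 8 * 8 = 64
Gold per hour = 64 * 60 = 3840

3840 gold/hour


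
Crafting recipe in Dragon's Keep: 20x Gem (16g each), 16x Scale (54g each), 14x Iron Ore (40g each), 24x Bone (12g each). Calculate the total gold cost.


Cost breakdown:
  Gem: 20 * 16 = 320
  Scale: 16 * 54 = 864
  Iron Ore: 14 * 40 = 560
  Bone: 24 * 12 = 288
Total = 320 + 864 + 560 + 288 = 2032

2032 gold


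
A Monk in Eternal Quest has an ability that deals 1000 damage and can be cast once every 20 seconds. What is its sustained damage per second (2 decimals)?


DPS = damage / cooldown
= 1000 / 20
= 50.00

50.00 DPS


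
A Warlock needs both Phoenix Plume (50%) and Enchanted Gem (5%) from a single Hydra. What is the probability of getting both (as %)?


For independent events, P(both) = P(A) * P(B)
= 50% * 5%
= 250 / 100 %
= 2.5%

2.5%


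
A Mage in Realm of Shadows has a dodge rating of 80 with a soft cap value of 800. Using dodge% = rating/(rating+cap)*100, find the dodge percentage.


dodge% = 80 / (80 + 800) * 100
= 80 / 880 * 100
= 0.090909 * 100
= 9.09%

9.09%


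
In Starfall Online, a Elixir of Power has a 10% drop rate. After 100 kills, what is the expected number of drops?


Expected drops = kills * (drop_rate / 100)
= 100 * (10 / 100)
= 100 * 0.1
= 10.0

10.0 drops


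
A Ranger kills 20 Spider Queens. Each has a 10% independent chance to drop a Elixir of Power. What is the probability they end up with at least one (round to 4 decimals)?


P(at least one) = 1 - P(none) = 1 - (1-p)^n
p = 10/100 = 0.1
1 - p = 0.9
(1 - p)^20 = 0.9^20 = 0.121577
P(at least one) = 1 - 0.121577 = 0.8784

0.8784


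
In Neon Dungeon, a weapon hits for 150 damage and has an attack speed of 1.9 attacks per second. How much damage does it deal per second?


DPS = damage * attack_speed
= 150 * 1.9
= 285.0

285.0 DPS


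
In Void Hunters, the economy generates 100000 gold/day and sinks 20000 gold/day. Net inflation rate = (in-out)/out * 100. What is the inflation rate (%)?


Net gold = 100000 - 20000 = 80000
Inflation rate = net / sunk * 100 = 80000 / 20000 * 100
= 4.0 * 100
= 400.00%

400.00%


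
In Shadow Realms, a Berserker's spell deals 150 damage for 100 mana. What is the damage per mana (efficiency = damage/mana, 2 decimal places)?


Efficiency = damage / mana
= 150 / 100
= 1.50

1.50 dmg/mana


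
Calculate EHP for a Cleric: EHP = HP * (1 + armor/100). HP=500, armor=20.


EHP = 500 * (1 + 20/100)
= 500 * (1 + 0.2)
= 500 * 1.2
= 600.0

600.0 EHP


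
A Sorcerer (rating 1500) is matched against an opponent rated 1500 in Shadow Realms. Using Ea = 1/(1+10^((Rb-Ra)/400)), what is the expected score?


Elo expected score: Ea = 1/(1 + 10^((Rb-Ra)/400))
Rb - Ra = 1500 - 1500 = 0
(Rb-Ra)/400 = 0/400 = 0.0
10^0.0 = 1.0
Ea = 1/(1 + 1.0) = 1/2.0 = 0.5000

0.5000


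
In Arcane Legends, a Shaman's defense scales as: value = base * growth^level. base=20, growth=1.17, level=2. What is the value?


value = base * growth^level
= 20 * 1.17^2
= 20 * 1.3689
= 27.38

27.38 defense


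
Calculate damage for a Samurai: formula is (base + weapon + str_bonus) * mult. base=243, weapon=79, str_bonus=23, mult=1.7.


Sum base + weapon + str = 243 + 79 + 23 = 345
Multiply by 1.7:
345 * 1.7 = 586.5

586.5 damage


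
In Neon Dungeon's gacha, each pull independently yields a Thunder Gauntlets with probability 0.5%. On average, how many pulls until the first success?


Expected pulls for a geometric distribution = 1/p = 100 / rate%
= 100 / 0.5
= 200.0

200.0 pulls


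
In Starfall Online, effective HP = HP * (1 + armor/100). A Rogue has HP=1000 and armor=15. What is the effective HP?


EHP = 1000 * (1 + 15/100)
= 1000 * (1 + 0.15)
= 1000 * 1.15
= 1150.0

1150.0 EHP


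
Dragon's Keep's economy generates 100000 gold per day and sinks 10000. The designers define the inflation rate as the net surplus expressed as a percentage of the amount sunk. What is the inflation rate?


Net gold = 100000 - 10000 = 90000
Inflation rate = net / sunk * 100 = 90000 / 10000 * 100
= 9.0 * 100
= 900.00%

900.00%


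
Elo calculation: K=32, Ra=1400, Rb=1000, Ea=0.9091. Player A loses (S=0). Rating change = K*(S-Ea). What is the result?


Elo update: delta = K * (S - Ea), where S = 0 (loses)
S - Ea = 0 - 0.9091 = -0.9091
Rating change = 32 * -0.9091
= -29.09

-29.09 rating points


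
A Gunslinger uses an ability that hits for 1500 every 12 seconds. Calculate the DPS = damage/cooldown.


DPS = damage / cooldown
= 1500 / 12
= 125.00

125.00 DPS


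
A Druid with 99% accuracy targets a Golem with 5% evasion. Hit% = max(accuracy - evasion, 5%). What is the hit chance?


accuracy - evasion = 99 - 5 = 94
Apply floor: max(94, 5) = 94
Hit chance = 94%

94%


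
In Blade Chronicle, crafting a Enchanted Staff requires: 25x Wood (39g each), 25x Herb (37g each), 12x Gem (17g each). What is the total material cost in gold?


Cost breakdown:
  Wood: 25 * 39 = 975
  Herb: 25 * 37 = 925
  Gem: 12 * 17 = 204
Total = 975 + 925 + 204 = 2104

2104 gold


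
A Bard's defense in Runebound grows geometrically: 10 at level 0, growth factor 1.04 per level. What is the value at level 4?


value = base * growth^level
= 10 * 1.04^4
= 10 * 1.169859
= 11.70

11.70 defense


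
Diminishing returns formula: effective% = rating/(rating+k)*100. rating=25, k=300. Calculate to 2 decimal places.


effective% = rating / (rating + k) * 100
= 25 / (25 + 300) * 100
= 25 / 325 * 100
= 0.076923 * 100
= 7.69%

7.69%


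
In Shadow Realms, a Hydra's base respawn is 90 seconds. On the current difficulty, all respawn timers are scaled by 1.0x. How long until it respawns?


Respawn time = base * multiplier
= 90 * 1.0
= 90.0 seconds

90.0 seconds


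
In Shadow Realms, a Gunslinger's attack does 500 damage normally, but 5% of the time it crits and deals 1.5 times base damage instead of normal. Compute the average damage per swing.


E[dmg] = base * (1 + crit_chance * (crit_mult - 1))
cc as decimal = 5/100 = 0.05
cm - 1 = 1.5 - 1 = 0.5
Bonus factor = 0.05 * 0.5 = 0.025
Total multiplier = 1 + 0.025 = 1.025
Expected damage = 500 * 1.025 = 512.50

512.50 damage


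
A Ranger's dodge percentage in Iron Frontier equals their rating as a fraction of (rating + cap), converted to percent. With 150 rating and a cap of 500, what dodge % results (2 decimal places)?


dodge% = 150 / (150 + 500) * 100
= 150 / 650 * 100
= 0.230769 * 100
= 23.08%

23.08%


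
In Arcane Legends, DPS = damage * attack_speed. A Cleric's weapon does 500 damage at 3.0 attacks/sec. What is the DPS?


DPS = damage * attack_speed
= 500 * 3.0
= 1500.0

1500.0 DPS


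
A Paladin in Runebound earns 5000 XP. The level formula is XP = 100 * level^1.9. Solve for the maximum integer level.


XP = 100 * level^1.9, so level = (XP / 100)^(1/1.9)
= (5000 / 100)^(1/1.9)
= 50.0^0.5263
= 7.8378
Floor: level = 7

level 7


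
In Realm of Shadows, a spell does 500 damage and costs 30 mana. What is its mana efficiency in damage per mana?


Efficiency = damage / mana
= 500 / 30
= 16.67

16.67 dmg/mana


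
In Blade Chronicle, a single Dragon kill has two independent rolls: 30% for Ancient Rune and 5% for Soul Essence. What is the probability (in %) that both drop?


For independent events, P(both) = P(A) * P(B)
= 30% * 5%
= 150 / 100 %
= 1.5%

1.5%


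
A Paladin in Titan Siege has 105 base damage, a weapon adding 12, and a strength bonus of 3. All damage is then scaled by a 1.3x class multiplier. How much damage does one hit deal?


Sum base + weapon + str = 105 + 12 + 3 = 120
Multiply by 1.3:
120 * 1.3 = 156.0

156.0 damage


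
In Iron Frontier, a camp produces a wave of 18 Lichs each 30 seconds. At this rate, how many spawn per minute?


Spawns per minute = count * (60 / interval)
= 18 * (60 / 30)
= 18 * 2.0
= 36.0

36.0 per minute


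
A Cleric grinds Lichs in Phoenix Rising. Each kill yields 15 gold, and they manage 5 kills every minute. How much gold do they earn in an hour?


Gold per minute = 15 * 5 = 75
Gold per hour = 75 * 60 = 4500

4500 gold/hour


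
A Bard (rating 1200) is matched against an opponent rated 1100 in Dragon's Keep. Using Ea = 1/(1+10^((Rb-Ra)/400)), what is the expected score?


Elo expected score: Ea = 1/(1 + 10^((Rb-Ra)/400))
Rb - Ra = 1100 - 1200 = -100
(Rb-Ra)/400 = -100/400 = -0.25
10^-0.25 = 0.562341
Ea = 1/(1 + 0.562341) = 1/1.562341 = 0.6401

0.6401


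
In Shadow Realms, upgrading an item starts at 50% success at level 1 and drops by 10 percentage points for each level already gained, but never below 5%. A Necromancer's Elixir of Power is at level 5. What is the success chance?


raw_rate = 50 - 10 * (5 - 1)
= 50 - 10 * 4
= 50 - 40
= 10
Apply floor: max(10, 5) = 10%

10%


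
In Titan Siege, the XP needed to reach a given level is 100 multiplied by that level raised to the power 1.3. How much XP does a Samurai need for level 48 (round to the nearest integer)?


XP = 100 * level^1.3
Substitute level = 48:
XP = 100 * 48^1.3
= 100 * 153.3252
= 15333

15333 XP


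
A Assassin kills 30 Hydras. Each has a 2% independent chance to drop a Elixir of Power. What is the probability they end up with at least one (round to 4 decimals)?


P(at least one) = 1 - P(none) = 1 - (1-p)^n
p = 2/100 = 0.02
1 - p = 0.98
(1 - p)^30 = 0.98^30 = 0.545484
P(at least one) = 1 - 0.545484 = 0.4545

0.4545


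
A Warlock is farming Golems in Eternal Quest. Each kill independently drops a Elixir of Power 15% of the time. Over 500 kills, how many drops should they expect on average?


Expected drops = kills * (drop_rate / 100)
= 500 * (15 / 100)
= 500 * 0.15
= 75.0

75.0 drops


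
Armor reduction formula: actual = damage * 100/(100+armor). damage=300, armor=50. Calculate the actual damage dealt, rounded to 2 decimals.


actual = 300 * 100 / (100 + 50)
= 300 * 100 / 150
= 30000 / 150
= 200.00

200.00 damage


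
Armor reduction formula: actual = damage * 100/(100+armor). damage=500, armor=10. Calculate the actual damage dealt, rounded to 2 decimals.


actual = 500 * 100 / (100 + 10)
= 500 * 100 / 110
= 50000 / 110
= 454.55

454.55 damage


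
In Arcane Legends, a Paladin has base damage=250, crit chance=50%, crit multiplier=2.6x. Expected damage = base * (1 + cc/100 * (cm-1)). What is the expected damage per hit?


E[dmg] = base * (1 + crit_chance * (crit_mult - 1))
cc as decimal = 50/100 = 0.5
cm - 1 = 2.6 - 1 = 1.6
Bonus factor = 0.5 * 1.6 = 0.8
Total multiplier = 1 + 0.8 = 1.8
Expected damage = 250 * 1.8 = 450.00

450.00 damage


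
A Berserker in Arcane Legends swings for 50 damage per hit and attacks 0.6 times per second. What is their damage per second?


DPS = damage * attack_speed
= 50 * 0.6
= 30.0

30.0 DPS


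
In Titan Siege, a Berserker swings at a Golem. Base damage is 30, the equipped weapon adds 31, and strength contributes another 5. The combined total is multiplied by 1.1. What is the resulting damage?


Sum base + weapon + str = 30 + 31 + 5 = 66
Multiply by 1.1:
66 * 1.1 = 72.6

72.6 damage
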